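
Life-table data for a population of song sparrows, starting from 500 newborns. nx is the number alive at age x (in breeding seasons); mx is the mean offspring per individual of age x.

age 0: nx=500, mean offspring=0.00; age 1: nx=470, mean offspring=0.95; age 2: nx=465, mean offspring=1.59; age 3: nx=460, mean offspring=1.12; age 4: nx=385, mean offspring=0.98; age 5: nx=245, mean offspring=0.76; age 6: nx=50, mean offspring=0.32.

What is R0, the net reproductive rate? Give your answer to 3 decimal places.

lx = nx/n0 = nx/500: 1, 0.94, 0.93, 0.92, 0.77, 0.49, 0.1
lx·mx by age: 0, 0.893, 1.4787, 1.0304, 0.7546, 0.3724, 0.032
R0 = Σ lx·mx = 4.5611 → 4.561

4.561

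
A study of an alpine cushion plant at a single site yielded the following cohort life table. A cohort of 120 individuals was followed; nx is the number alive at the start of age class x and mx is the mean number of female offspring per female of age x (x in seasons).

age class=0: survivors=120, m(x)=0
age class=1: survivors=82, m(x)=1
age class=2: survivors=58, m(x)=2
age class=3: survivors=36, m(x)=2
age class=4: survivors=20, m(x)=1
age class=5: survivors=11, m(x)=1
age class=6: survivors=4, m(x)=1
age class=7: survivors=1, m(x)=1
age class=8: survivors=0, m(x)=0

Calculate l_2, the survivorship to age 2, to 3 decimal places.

l_2 = n_2/n_0 = 58/120 = 0.483333… → 0.483

0.483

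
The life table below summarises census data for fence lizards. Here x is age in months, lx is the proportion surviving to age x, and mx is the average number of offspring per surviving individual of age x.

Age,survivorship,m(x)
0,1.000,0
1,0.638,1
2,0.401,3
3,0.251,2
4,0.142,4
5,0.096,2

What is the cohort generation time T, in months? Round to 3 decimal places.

lx·mx: 0, 0.638, 1.203, 0.502, 0.568, 0.192 → R0 = 3.103
x·lx·mx: 0, 0.638, 2.406, 1.506, 2.272, 0.96 → Σ = 7.782
T = 7.782 / 3.103 = 2.507896… → 2.508

2.508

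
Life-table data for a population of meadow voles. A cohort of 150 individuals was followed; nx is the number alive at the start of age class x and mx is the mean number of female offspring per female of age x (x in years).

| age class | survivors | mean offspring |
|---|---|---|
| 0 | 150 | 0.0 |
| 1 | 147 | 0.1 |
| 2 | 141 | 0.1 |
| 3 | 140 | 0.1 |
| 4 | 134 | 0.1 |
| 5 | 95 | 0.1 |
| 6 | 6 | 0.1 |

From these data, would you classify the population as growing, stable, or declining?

declining

lx = nx/n0 = nx/150: 1, 0.98, 0.94, 0.93333…, 0.89333…, 0.63333…, 0.04
R0 = Σ lx·mx = 0 + 0.098 + 0.094 + 0.093333… + 0.089333… + 0.063333… + 0.004 = 0.442…
R0 < 1, so the population is declining.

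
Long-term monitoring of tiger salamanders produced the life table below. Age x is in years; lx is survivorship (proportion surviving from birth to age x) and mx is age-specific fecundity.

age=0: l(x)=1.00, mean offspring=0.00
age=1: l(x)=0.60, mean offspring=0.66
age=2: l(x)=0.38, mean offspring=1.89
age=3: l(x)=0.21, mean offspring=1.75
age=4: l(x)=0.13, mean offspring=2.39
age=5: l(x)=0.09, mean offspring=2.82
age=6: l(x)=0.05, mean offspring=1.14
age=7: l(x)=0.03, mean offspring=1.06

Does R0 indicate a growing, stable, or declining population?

growing

R0 = Σ lx·mx = 0 + 0.396 + 0.7182 + 0.3675 + 0.3107 + 0.2538 + 0.057 + 0.0318 = 2.135
R0 > 1, so the population is growing.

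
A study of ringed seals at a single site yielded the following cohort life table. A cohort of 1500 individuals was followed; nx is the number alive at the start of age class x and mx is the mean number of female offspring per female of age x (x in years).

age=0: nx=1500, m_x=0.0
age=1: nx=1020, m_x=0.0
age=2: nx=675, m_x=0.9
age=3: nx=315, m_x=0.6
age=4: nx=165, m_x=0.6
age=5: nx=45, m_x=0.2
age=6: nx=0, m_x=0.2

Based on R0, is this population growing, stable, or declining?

declining

lx = nx/n0 = nx/1500: 1, 0.68, 0.45, 0.21, 0.11, 0.03, 0
R0 = Σ lx·mx = 0 + 0 + 0.405 + 0.126 + 0.066 + 0.006 + 0 = 0.603
R0 < 1, so the population is declining.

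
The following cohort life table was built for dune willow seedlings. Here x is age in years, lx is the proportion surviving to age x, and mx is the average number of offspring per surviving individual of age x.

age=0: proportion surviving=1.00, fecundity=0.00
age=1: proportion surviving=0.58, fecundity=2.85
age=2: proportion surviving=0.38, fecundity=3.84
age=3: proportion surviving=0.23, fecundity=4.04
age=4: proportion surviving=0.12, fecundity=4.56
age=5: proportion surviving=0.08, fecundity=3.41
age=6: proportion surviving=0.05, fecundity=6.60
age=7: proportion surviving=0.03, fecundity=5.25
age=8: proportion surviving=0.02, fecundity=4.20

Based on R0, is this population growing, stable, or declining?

growing

R0 = Σ lx·mx = 0 + 1.653 + 1.4592 + 0.9292 + 0.5472 + 0.2728 + 0.33 + 0.1575 + 0.084 = 5.4329
R0 > 1, so the population is growing.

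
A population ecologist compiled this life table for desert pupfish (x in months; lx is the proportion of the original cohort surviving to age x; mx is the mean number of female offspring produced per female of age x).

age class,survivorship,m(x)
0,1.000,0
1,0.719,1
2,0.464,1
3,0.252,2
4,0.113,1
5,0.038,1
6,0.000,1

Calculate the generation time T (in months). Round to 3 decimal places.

2.068

lx·mx: 0, 0.719, 0.464, 0.504, 0.113, 0.038, 0 → R0 = 1.838
x·lx·mx: 0, 0.719, 0.928, 1.512, 0.452, 0.19, 0 → Σ = 3.801
T = 3.801 / 1.838 = 2.068009… → 2.068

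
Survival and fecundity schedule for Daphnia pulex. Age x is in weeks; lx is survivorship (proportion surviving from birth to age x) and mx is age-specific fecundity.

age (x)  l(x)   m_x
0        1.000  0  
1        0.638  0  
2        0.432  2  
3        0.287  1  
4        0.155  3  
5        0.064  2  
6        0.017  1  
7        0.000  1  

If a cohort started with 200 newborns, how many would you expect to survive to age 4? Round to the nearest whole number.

Expected survivors = N0 · l_4 = 200 × 0.155 = 31 → 31

31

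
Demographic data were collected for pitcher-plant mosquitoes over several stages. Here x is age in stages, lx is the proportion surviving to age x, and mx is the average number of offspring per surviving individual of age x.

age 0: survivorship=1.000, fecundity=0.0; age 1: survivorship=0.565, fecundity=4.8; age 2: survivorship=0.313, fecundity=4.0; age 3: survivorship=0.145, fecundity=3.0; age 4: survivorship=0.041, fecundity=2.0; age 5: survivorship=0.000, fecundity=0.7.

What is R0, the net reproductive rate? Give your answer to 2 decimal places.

4.48

lx·mx by age: 0, 2.712, 1.252, 0.435, 0.082, 0
R0 = Σ lx·mx = 4.481 → 4.48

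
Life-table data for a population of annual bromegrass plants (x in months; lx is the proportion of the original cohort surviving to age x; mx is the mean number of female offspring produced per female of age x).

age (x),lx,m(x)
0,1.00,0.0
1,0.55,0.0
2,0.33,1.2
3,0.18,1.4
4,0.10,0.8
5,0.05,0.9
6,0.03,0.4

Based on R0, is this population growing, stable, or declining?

declining

R0 = Σ lx·mx = 0 + 0 + 0.396 + 0.252 + 0.08 + 0.045 + 0.012 = 0.785
R0 < 1, so the population is declining.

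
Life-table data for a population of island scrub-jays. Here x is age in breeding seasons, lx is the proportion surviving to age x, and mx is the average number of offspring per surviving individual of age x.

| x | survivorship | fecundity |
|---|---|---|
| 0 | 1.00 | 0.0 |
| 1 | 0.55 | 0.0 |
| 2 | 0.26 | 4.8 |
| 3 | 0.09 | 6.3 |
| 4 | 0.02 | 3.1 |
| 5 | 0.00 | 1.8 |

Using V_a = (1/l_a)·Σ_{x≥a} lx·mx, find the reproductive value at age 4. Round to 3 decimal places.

lx·mx for x ≥ 4: 0.062, 0 → sum = 0.062
V_4 = 0.062 / l_4 = 0.062 / 0.02 = 3.1 → 3.100

3.100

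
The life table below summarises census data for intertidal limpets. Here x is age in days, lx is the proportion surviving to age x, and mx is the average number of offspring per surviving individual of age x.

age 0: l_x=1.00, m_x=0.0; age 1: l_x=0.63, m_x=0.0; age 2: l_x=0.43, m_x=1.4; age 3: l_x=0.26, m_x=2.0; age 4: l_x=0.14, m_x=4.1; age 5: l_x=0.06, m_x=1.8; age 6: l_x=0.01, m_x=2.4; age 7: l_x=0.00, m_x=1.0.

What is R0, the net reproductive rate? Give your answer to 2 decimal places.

lx·mx by age: 0, 0, 0.602, 0.52, 0.574, 0.108, 0.024, 0
R0 = Σ lx·mx = 1.828 → 1.83

1.83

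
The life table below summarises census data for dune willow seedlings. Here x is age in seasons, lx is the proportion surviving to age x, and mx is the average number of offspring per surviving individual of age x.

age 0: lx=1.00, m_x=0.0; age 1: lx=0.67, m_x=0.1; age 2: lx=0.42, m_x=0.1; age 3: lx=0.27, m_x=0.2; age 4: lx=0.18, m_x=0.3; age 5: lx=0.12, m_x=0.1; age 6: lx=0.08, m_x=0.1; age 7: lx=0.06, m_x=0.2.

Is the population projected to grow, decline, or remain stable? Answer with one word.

R0 = Σ lx·mx = 0 + 0.067 + 0.042 + 0.054 + 0.054 + 0.012 + 0.008 + 0.012 = 0.249
R0 < 1, so the population is declining.

declining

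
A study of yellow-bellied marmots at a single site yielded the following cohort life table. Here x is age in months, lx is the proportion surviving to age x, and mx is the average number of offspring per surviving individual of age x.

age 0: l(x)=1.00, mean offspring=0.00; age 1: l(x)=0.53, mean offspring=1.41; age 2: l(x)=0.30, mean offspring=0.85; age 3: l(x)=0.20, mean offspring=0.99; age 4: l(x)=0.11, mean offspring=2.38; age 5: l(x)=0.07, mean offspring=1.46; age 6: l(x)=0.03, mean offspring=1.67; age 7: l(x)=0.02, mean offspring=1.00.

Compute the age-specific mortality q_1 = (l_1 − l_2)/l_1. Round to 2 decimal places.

0.43

q_1 = (l_1 − l_2) / l_1 = (0.53 − 0.3) / 0.53
     = 0.23 / 0.53 = 0.433962… → 0.43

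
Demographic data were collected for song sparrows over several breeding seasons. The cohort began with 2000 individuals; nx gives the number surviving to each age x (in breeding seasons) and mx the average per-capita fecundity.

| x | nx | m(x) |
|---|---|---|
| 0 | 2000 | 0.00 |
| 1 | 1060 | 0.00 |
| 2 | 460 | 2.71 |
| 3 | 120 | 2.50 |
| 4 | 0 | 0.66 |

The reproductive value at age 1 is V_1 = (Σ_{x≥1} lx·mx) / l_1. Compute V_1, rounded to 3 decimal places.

lx = nx/n0 = nx/2000: 1, 0.53, 0.23, 0.06, 0
lx·mx for x ≥ 1: 0, 0.6233, 0.15, 0 → sum = 0.7733
V_1 = 0.7733 / l_1 = 0.7733 / 0.53 = 1.459057… → 1.459

1.459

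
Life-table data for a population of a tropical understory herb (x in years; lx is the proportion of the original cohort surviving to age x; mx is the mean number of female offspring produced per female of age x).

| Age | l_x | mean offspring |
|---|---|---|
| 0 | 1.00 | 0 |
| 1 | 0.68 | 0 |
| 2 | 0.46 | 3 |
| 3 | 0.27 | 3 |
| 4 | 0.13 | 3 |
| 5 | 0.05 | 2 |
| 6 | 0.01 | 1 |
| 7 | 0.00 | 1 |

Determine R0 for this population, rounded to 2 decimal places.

2.69

lx·mx by age: 0, 0, 1.38, 0.81, 0.39, 0.1, 0.01, 0
R0 = Σ lx·mx = 2.69 → 2.69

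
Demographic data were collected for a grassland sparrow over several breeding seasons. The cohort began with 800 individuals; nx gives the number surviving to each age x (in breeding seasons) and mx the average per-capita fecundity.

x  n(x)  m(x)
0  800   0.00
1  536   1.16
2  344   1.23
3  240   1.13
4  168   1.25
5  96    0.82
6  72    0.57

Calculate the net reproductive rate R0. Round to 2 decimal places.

2.06

lx = nx/n0 = nx/800: 1, 0.67, 0.43, 0.3, 0.21, 0.12, 0.09
lx·mx by age: 0, 0.7772, 0.5289, 0.339, 0.2625, 0.0984, 0.0513
R0 = Σ lx·mx = 2.0573 → 2.06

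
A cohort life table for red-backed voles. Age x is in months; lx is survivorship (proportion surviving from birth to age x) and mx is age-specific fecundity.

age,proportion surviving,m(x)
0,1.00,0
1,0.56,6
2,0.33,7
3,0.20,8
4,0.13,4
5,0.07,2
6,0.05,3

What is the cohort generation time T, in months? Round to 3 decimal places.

lx·mx: 0, 3.36, 2.31, 1.6, 0.52, 0.14, 0.15 → R0 = 8.08
x·lx·mx: 0, 3.36, 4.62, 4.8, 2.08, 0.7, 0.9 → Σ = 16.46
T = 16.46 / 8.08 = 2.037129… → 2.037

2.037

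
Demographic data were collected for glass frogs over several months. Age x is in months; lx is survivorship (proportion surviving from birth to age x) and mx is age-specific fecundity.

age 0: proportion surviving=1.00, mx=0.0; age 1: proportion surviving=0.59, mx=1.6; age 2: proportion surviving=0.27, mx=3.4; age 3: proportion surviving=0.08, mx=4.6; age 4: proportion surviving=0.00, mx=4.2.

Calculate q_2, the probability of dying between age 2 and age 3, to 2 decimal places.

0.70

q_2 = (l_2 − l_3) / l_2 = (0.27 − 0.08) / 0.27
     = 0.19 / 0.27 = 0.703704… → 0.70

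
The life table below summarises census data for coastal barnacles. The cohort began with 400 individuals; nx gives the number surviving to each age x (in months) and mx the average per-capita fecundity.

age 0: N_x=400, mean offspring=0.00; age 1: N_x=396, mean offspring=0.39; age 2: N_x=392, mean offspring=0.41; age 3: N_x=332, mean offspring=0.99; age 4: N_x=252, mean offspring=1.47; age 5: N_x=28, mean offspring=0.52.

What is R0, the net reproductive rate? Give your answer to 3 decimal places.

lx = nx/n0 = nx/400: 1, 0.99, 0.98, 0.83, 0.63, 0.07
lx·mx by age: 0, 0.3861, 0.4018, 0.8217, 0.9261, 0.0364
R0 = Σ lx·mx = 2.5721 → 2.572

2.572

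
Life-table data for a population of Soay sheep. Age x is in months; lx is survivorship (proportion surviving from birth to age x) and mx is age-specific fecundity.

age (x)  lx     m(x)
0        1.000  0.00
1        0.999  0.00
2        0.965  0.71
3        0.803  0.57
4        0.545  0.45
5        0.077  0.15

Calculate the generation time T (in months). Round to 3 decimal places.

lx·mx: 0, 0, 0.68515, 0.45771, 0.24525, 0.01155 → R0 = 1.39966
x·lx·mx: 0, 0, 1.3703, 1.37313, 0.981, 0.05775 → Σ = 3.78218
T = 3.78218 / 1.39966 = 2.702213… → 2.702

2.702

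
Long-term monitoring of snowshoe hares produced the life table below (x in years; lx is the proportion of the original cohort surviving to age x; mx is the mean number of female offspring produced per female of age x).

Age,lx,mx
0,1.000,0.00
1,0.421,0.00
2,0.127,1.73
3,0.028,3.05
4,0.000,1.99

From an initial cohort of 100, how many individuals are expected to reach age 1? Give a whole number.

Expected survivors = N0 · l_1 = 100 × 0.421 = 42.1 → 42

42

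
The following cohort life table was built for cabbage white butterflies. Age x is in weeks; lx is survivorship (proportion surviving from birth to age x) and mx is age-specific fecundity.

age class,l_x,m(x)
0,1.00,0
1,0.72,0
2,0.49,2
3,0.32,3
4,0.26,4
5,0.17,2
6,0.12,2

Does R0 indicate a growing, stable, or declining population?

R0 = Σ lx·mx = 0 + 0 + 0.98 + 0.96 + 1.04 + 0.34 + 0.24 = 3.56
R0 > 1, so the population is growing.

growing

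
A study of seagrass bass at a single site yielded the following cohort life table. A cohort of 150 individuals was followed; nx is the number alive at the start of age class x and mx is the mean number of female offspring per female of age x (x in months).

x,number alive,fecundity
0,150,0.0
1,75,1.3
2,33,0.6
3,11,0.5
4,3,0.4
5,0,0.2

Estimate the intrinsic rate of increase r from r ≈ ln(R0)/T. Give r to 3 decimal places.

-0.149

lx = nx/n0 = nx/150: 1, 0.5, 0.22, 0.07333…, 0.02, 0
R0 = Σ lx·mx = 0 + 0.65 + 0.132 + 0.03667… + 0.008 + 0 = 0.826667…
Σ x·lx·mx = 1.056…; T = 1.056…/0.826667… = 1.27742…
r ≈ ln(R0)/T = ln(0.826667…)/1.27742… = -0.14901… → -0.149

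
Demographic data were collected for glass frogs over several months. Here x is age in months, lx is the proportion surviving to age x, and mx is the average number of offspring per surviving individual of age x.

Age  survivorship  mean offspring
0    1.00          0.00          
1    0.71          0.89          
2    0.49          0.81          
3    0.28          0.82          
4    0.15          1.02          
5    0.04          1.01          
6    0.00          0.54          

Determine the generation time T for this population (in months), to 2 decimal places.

2.02

lx·mx: 0, 0.6319, 0.3969, 0.2296, 0.153, 0.0404, 0 → R0 = 1.4518
x·lx·mx: 0, 0.6319, 0.7938, 0.6888, 0.612, 0.202, 0 → Σ = 2.9285
T = 2.9285 / 1.4518 = 2.017151… → 2.02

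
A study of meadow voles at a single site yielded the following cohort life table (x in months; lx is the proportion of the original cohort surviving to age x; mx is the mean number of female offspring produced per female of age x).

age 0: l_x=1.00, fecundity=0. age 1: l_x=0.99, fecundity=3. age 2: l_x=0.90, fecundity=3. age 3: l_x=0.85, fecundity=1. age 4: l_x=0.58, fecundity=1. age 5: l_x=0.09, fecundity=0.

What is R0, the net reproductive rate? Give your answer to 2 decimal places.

7.10

lx·mx by age: 0, 2.97, 2.7, 0.85, 0.58, 0
R0 = Σ lx·mx = 7.1 → 7.10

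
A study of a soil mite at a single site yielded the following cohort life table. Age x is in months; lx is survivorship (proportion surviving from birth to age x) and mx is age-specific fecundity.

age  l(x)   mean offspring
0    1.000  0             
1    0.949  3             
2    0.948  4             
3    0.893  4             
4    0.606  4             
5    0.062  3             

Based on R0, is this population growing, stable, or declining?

growing

R0 = Σ lx·mx = 0 + 2.847 + 3.792 + 3.572 + 2.424 + 0.186 = 12.821
R0 > 1, so the population is growing.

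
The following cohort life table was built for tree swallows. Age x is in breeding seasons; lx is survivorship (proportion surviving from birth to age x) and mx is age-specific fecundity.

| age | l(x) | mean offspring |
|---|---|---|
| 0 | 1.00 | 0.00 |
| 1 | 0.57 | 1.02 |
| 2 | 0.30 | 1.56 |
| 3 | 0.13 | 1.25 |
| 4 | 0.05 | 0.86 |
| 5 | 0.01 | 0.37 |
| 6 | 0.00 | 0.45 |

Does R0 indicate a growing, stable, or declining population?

growing

R0 = Σ lx·mx = 0 + 0.5814 + 0.468 + 0.1625 + 0.043 + 0.0037 + 0 = 1.2586
R0 > 1, so the population is growing.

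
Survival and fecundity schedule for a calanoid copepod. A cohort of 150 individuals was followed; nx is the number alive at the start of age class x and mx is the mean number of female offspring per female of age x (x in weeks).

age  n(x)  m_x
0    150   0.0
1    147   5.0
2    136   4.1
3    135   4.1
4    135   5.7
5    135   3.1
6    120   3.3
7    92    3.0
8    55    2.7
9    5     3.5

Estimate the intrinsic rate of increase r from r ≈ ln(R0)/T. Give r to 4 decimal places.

0.8781

lx = nx/n0 = nx/150: 1, 0.98, 0.90667…, 0.9, 0.9, 0.9, 0.8, 0.61333…, 0.36667…, 0.03333…
R0 = Σ lx·mx = 0 + 4.9 + 3.71733… + 3.69 + 5.13 + 2.79 + 2.64 + 1.84… + 0.99… + 0.11667… = 25.814…
Σ x·lx·mx = 95.564667…; T = 95.564667…/25.814… = 3.70205…
r ≈ ln(R0)/T = ln(25.814…)/3.70205… = 0.87814… → 0.8781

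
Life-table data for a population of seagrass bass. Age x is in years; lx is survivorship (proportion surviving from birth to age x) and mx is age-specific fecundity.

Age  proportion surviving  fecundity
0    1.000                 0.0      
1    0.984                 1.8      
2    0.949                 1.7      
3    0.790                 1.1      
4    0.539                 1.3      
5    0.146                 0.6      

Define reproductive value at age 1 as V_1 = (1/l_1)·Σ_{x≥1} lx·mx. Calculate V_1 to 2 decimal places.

5.12

lx·mx for x ≥ 1: 1.7712, 1.6133, 0.869, 0.7007, 0.0876 → sum = 5.0418
V_1 = 5.0418 / l_1 = 5.0418 / 0.984 = 5.12378… → 5.12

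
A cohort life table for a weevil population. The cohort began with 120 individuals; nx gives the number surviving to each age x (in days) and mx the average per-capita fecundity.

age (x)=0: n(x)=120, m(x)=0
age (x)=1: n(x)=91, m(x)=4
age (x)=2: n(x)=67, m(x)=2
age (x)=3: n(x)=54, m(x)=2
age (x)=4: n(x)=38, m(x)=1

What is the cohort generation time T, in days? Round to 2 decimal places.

lx = nx/n0 = nx/120: 1, 0.75833…, 0.55833…, 0.45, 0.31667…
lx·mx: 0, 3.033333…, 1.116667…, 0.9, 0.316667… → R0 = 5.366667…
x·lx·mx: 0, 3.033333…, 2.233333…, 2.7, 1.266667… → Σ = 9.233333…
T = 9.233333… / 5.366667… = 1.720497… → 1.72

1.72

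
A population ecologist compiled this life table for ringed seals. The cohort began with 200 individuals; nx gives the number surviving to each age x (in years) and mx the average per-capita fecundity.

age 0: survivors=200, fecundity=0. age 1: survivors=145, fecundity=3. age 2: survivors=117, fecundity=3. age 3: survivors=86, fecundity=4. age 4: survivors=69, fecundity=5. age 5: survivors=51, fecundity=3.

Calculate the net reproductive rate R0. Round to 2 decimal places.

8.14

lx = nx/n0 = nx/200: 1, 0.725, 0.585, 0.43, 0.345, 0.255
lx·mx by age: 0, 2.175, 1.755, 1.72, 1.725, 0.765
R0 = Σ lx·mx = 8.14 → 8.14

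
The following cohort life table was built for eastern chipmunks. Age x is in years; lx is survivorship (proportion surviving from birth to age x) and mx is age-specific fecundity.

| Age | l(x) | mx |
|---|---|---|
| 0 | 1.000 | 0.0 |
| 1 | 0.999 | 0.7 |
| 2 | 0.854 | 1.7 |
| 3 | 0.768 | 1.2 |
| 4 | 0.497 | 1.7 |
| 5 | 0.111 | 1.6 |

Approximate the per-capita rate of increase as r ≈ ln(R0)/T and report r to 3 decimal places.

R0 = Σ lx·mx = 0 + 0.6993 + 1.4518 + 0.9216 + 0.8449 + 0.1776 = 4.0952
Σ x·lx·mx = 10.6353; T = 10.6353/4.0952 = 2.59702…
r ≈ ln(R0)/T = ln(4.0952)/2.59702… = 0.54286… → 0.543

0.543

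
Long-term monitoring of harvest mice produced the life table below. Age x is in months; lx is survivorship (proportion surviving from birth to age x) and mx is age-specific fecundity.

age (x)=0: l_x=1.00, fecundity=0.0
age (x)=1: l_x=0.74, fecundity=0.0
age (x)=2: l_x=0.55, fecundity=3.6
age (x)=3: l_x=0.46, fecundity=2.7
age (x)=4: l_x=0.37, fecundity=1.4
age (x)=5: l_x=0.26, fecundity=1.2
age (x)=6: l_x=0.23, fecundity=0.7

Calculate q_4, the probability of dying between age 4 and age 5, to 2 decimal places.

q_4 = (l_4 − l_5) / l_4 = (0.37 − 0.26) / 0.37
     = 0.11 / 0.37 = 0.297297… → 0.30

0.30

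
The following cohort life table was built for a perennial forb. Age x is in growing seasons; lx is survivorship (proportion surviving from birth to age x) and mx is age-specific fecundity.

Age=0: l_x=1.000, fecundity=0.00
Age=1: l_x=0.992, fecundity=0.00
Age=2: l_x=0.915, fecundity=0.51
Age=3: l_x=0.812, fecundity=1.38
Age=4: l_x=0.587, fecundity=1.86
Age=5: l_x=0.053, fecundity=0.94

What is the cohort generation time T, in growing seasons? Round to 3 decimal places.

lx·mx: 0, 0, 0.46665, 1.12056, 1.09182, 0.04982 → R0 = 2.72885
x·lx·mx: 0, 0, 0.9333, 3.36168, 4.36728, 0.2491 → Σ = 8.91136
T = 8.91136 / 2.72885 = 3.26561… → 3.266

3.266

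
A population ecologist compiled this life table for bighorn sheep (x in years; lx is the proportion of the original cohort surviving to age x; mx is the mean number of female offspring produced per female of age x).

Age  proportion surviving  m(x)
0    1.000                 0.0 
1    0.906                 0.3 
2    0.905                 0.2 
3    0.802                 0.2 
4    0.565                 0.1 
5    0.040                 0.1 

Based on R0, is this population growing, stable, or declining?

declining

R0 = Σ lx·mx = 0 + 0.2718 + 0.181 + 0.1604 + 0.0565 + 0.004 = 0.6737
R0 < 1, so the population is declining.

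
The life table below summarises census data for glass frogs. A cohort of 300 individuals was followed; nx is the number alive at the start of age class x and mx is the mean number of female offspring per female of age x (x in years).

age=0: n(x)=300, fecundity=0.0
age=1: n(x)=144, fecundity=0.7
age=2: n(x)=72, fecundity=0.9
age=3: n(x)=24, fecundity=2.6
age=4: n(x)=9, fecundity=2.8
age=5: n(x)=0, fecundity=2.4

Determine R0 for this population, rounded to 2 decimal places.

0.84

lx = nx/n0 = nx/300: 1, 0.48, 0.24, 0.08, 0.03, 0
lx·mx by age: 0, 0.336, 0.216, 0.208, 0.084, 0
R0 = Σ lx·mx = 0.844 → 0.84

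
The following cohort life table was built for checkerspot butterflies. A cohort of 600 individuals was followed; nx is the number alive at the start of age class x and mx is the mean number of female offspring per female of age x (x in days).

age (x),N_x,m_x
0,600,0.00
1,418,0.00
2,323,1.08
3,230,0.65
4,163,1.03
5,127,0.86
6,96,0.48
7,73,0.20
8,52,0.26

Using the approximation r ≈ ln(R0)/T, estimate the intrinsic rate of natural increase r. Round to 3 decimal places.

0.104

lx = nx/n0 = nx/600: 1, 0.69667…, 0.53833…, 0.38333…, 0.27167…, 0.21167…, 0.16, 0.12167…, 0.08667…
R0 = Σ lx·mx = 0 + 0 + 0.5814… + 0.24917… + 0.27982… + 0.18203… + 0.0768 + 0.02433… + 0.02253… = 1.416083…
Σ x·lx·mx = 4.751133…; T = 4.751133…/1.416083… = 3.35512…
r ≈ ln(R0)/T = ln(1.416083…)/3.35512… = 0.10369… → 0.104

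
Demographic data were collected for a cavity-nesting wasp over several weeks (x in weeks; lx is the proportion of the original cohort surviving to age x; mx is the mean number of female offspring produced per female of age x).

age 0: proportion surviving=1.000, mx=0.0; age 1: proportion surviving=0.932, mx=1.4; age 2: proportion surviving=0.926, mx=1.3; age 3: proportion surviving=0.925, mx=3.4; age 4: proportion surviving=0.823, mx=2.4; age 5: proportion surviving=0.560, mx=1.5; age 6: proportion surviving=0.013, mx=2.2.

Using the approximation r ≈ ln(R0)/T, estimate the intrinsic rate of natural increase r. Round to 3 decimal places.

R0 = Σ lx·mx = 0 + 1.3048 + 1.2038 + 3.145 + 1.9752 + 0.84 + 0.0286 = 8.4974
Σ x·lx·mx = 25.4198; T = 25.4198/8.4974 = 2.99148…
r ≈ ln(R0)/T = ln(8.4974)/2.99148… = 0.71528… → 0.715

0.715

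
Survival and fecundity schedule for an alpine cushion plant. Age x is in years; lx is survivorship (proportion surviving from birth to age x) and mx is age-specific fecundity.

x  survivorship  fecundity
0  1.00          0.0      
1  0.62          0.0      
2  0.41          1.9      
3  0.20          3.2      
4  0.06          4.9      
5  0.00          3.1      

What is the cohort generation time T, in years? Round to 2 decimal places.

lx·mx: 0, 0, 0.779, 0.64, 0.294, 0 → R0 = 1.713
x·lx·mx: 0, 0, 1.558, 1.92, 1.176, 0 → Σ = 4.654
T = 4.654 / 1.713 = 2.716871… → 2.72

2.72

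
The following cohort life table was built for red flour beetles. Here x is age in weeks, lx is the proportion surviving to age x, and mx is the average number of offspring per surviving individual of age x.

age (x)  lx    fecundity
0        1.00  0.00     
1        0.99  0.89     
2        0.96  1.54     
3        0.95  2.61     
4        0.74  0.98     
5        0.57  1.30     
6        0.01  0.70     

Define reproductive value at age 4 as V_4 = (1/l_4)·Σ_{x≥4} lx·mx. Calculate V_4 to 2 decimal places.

lx·mx for x ≥ 4: 0.7252, 0.741, 0.007 → sum = 1.4732
V_4 = 1.4732 / l_4 = 1.4732 / 0.74 = 1.990811… → 1.99

1.99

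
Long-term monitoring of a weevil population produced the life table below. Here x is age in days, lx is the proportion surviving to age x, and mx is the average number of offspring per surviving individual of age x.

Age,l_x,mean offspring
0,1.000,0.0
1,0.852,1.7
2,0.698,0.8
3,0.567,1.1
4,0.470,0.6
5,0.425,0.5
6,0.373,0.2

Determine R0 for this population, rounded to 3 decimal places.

3.200

lx·mx by age: 0, 1.4484, 0.5584, 0.6237, 0.282, 0.2125, 0.0746
R0 = Σ lx·mx = 3.1996 → 3.200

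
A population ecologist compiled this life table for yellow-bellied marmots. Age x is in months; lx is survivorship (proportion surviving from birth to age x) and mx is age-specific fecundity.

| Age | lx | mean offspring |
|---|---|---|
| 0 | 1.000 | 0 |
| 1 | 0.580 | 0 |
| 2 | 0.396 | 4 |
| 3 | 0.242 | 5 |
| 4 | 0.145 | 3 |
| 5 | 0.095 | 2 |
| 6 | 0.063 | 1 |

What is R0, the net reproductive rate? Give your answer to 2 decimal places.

3.48

lx·mx by age: 0, 0, 1.584, 1.21, 0.435, 0.19, 0.063
R0 = Σ lx·mx = 3.482 → 3.48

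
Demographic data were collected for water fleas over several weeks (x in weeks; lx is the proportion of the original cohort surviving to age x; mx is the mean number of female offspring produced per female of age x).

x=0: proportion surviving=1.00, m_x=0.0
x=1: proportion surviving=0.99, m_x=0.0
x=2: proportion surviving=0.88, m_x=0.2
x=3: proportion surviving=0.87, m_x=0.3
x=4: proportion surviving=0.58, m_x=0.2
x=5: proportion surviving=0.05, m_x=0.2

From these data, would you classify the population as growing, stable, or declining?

declining

R0 = Σ lx·mx = 0 + 0 + 0.176 + 0.261 + 0.116 + 0.01 = 0.563
R0 < 1, so the population is declining.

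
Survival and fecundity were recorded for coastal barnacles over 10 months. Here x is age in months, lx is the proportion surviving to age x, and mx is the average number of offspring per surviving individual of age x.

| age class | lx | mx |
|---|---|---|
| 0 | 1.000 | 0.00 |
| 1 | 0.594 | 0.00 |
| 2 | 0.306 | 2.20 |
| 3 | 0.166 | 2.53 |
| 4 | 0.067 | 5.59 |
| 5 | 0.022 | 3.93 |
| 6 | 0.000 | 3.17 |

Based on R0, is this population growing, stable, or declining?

growing

R0 = Σ lx·mx = 0 + 0 + 0.6732 + 0.41998 + 0.37453 + 0.08646 + 0 = 1.55417
R0 > 1, so the population is growing.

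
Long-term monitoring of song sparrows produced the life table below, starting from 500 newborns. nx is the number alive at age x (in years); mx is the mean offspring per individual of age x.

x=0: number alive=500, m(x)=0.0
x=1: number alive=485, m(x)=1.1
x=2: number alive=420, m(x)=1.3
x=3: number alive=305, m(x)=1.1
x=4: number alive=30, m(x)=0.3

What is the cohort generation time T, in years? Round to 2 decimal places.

1.87

lx = nx/n0 = nx/500: 1, 0.97, 0.84, 0.61, 0.06
lx·mx: 0, 1.067, 1.092, 0.671, 0.018 → R0 = 2.848
x·lx·mx: 0, 1.067, 2.184, 2.013, 0.072 → Σ = 5.336
T = 5.336 / 2.848 = 1.873596… → 1.87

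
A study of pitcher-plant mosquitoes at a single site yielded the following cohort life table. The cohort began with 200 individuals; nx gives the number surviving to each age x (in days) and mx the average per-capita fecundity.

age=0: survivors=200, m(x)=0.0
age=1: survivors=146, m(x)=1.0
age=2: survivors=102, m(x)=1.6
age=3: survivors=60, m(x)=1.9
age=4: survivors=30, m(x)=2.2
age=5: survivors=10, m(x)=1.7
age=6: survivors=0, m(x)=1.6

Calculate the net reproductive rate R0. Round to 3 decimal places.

2.531

lx = nx/n0 = nx/200: 1, 0.73, 0.51, 0.3, 0.15, 0.05, 0
lx·mx by age: 0, 0.73, 0.816, 0.57, 0.33, 0.085, 0
R0 = Σ lx·mx = 2.531 → 2.531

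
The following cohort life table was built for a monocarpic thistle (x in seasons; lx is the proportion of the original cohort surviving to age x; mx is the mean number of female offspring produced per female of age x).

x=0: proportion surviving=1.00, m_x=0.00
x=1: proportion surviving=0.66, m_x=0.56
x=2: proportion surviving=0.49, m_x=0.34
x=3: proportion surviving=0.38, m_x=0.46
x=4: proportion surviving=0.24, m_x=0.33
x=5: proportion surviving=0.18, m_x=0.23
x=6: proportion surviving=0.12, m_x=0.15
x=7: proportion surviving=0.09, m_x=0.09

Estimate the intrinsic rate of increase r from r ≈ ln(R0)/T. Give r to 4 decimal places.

-0.0687

R0 = Σ lx·mx = 0 + 0.3696 + 0.1666 + 0.1748 + 0.0792 + 0.0414 + 0.018 + 0.0081 = 0.8577
Σ x·lx·mx = 1.9157; T = 1.9157/0.8577 = 2.23353…
r ≈ ln(R0)/T = ln(0.8577)/2.23353… = -0.068726… → -0.0687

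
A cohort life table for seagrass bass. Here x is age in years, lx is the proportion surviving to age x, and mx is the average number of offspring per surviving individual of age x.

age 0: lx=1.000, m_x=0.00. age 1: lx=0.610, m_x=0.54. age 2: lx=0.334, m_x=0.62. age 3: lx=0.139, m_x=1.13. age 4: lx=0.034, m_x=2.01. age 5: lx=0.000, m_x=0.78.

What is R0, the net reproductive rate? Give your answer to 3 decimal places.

lx·mx by age: 0, 0.3294, 0.20708, 0.15707, 0.06834, 0
R0 = Σ lx·mx = 0.76189 → 0.762

0.762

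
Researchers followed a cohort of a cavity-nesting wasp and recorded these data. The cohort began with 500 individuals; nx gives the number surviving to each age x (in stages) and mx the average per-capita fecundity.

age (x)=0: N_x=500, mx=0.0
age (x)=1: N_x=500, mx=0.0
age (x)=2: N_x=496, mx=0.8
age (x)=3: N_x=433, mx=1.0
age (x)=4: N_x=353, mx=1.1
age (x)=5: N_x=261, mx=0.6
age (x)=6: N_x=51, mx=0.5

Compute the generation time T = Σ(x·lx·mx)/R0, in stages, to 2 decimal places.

3.27

lx = nx/n0 = nx/500: 1, 1, 0.992, 0.866, 0.706, 0.522, 0.102
lx·mx: 0, 0, 0.7936, 0.866, 0.7766, 0.3132, 0.051 → R0 = 2.8004
x·lx·mx: 0, 0, 1.5872, 2.598, 3.1064, 1.566, 0.306 → Σ = 9.1636
T = 9.1636 / 2.8004 = 3.272247… → 3.27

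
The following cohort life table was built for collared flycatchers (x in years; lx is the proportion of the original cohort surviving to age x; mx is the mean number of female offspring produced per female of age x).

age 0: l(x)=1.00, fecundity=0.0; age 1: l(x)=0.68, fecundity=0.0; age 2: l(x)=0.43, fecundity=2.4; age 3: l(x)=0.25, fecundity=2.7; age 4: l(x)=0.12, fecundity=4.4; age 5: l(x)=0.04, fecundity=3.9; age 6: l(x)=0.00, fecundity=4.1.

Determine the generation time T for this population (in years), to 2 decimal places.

2.92

lx·mx: 0, 0, 1.032, 0.675, 0.528, 0.156, 0 → R0 = 2.391
x·lx·mx: 0, 0, 2.064, 2.025, 2.112, 0.78, 0 → Σ = 6.981
T = 6.981 / 2.391 = 2.919699… → 2.92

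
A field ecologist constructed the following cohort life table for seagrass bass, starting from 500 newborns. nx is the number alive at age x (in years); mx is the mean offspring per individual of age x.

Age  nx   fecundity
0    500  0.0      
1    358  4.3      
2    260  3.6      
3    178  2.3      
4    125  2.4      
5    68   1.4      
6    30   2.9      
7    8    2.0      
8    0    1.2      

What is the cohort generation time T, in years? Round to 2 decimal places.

lx = nx/n0 = nx/500: 1, 0.716, 0.52, 0.356, 0.25, 0.136, 0.06, 0.016, 0
lx·mx: 0, 3.0788, 1.872, 0.8188, 0.6, 0.1904, 0.174, 0.032, 0 → R0 = 6.766
x·lx·mx: 0, 3.0788, 3.744, 2.4564, 2.4, 0.952, 1.044, 0.224, 0 → Σ = 13.8992
T = 13.8992 / 6.766 = 2.054271… → 2.05

2.05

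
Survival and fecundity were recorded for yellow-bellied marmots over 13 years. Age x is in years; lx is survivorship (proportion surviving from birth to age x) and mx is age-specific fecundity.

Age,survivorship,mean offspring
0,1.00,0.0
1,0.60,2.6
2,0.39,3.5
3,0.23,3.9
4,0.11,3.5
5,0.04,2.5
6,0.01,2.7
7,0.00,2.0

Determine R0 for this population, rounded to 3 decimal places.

lx·mx by age: 0, 1.56, 1.365, 0.897, 0.385, 0.1, 0.027, 0
R0 = Σ lx·mx = 4.334 → 4.334

4.334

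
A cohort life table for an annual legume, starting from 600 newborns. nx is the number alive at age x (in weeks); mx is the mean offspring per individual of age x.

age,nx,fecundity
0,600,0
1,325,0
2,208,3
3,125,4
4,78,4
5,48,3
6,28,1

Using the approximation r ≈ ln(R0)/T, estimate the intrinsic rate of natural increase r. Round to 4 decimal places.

lx = nx/n0 = nx/600: 1, 0.54167…, 0.34667…, 0.20833…, 0.13, 0.08, 0.04667…
R0 = Σ lx·mx = 0 + 0 + 1.04… + 0.83333… + 0.52 + 0.24 + 0.04667… = 2.68…
Σ x·lx·mx = 8.14…; T = 8.14…/2.68… = 3.03731…
r ≈ ln(R0)/T = ln(2.68…)/3.03731… = 0.324569… → 0.3246

0.3246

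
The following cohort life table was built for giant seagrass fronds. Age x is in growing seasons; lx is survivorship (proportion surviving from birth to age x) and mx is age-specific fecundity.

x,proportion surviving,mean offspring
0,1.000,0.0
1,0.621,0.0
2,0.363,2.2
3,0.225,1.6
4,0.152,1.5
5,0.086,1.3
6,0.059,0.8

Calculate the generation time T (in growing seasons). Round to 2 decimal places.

2.87

lx·mx: 0, 0, 0.7986, 0.36, 0.228, 0.1118, 0.0472 → R0 = 1.5456
x·lx·mx: 0, 0, 1.5972, 1.08, 0.912, 0.559, 0.2832 → Σ = 4.4314
T = 4.4314 / 1.5456 = 2.867107… → 2.87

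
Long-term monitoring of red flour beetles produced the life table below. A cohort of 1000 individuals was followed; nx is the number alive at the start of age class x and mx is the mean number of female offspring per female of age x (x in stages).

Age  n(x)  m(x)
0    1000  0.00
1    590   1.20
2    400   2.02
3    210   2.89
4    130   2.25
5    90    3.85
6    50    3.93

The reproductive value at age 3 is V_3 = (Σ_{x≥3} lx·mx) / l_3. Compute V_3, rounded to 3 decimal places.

lx = nx/n0 = nx/1000: 1, 0.59, 0.4, 0.21, 0.13, 0.09, 0.05
lx·mx for x ≥ 3: 0.6069, 0.2925, 0.3465, 0.1965 → sum = 1.4424
V_3 = 1.4424 / l_3 = 1.4424 / 0.21 = 6.868571… → 6.869

6.869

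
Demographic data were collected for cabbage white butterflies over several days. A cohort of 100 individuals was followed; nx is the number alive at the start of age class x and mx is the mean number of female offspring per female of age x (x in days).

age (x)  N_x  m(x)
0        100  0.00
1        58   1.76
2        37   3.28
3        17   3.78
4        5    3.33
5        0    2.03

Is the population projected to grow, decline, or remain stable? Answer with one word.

growing

lx = nx/n0 = nx/100: 1, 0.58, 0.37, 0.17, 0.05, 0
R0 = Σ lx·mx = 0 + 1.0208 + 1.2136 + 0.6426 + 0.1665 + 0 = 3.0435
R0 > 1, so the population is growing.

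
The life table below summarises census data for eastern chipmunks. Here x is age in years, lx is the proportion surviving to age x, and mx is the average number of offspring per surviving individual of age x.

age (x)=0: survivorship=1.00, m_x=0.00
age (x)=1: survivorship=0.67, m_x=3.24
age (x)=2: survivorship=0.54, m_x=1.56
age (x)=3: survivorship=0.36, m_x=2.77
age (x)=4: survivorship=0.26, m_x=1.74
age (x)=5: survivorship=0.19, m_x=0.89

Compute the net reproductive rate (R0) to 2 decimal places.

lx·mx by age: 0, 2.1708, 0.8424, 0.9972, 0.4524, 0.1691
R0 = Σ lx·mx = 4.6319 → 4.63

4.63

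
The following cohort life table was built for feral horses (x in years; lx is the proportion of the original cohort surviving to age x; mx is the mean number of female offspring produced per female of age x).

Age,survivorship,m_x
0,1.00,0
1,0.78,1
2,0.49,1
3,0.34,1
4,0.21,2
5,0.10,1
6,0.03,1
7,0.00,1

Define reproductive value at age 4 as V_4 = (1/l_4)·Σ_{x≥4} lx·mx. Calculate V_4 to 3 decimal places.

2.619

lx·mx for x ≥ 4: 0.42, 0.1, 0.03, 0 → sum = 0.55
V_4 = 0.55 / l_4 = 0.55 / 0.21 = 2.619048… → 2.619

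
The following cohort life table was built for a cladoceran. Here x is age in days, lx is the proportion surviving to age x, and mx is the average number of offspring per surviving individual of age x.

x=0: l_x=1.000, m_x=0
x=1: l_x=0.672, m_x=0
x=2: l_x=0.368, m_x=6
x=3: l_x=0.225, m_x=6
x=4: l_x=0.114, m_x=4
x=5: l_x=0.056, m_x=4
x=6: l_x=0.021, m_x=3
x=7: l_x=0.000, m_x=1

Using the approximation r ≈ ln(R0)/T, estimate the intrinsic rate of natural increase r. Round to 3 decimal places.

0.532

R0 = Σ lx·mx = 0 + 0 + 2.208 + 1.35 + 0.456 + 0.224 + 0.063 + 0 = 4.301
Σ x·lx·mx = 11.788; T = 11.788/4.301 = 2.74076…
r ≈ ln(R0)/T = ln(4.301)/2.74076… = 0.53228… → 0.532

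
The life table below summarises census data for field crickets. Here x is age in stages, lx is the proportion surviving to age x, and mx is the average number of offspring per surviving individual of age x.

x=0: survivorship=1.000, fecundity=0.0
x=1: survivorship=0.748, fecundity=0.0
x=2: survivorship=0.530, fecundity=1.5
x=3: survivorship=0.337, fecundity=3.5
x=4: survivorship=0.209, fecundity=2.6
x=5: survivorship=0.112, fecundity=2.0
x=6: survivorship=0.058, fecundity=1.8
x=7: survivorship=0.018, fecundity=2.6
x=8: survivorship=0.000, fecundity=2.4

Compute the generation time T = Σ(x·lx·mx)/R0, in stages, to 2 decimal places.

lx·mx: 0, 0, 0.795, 1.1795, 0.5434, 0.224, 0.1044, 0.0468, 0 → R0 = 2.8931
x·lx·mx: 0, 0, 1.59, 3.5385, 2.1736, 1.12, 0.6264, 0.3276, 0 → Σ = 9.3761
T = 9.3761 / 2.8931 = 3.240849… → 3.24

3.24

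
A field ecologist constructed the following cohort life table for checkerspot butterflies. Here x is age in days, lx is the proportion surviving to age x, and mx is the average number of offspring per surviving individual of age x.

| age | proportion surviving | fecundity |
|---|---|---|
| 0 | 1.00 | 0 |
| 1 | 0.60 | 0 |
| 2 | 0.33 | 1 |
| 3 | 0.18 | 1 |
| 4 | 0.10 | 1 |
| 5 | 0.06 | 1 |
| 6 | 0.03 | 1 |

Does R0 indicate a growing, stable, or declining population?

R0 = Σ lx·mx = 0 + 0 + 0.33 + 0.18 + 0.1 + 0.06 + 0.03 = 0.7
R0 < 1, so the population is declining.

declining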